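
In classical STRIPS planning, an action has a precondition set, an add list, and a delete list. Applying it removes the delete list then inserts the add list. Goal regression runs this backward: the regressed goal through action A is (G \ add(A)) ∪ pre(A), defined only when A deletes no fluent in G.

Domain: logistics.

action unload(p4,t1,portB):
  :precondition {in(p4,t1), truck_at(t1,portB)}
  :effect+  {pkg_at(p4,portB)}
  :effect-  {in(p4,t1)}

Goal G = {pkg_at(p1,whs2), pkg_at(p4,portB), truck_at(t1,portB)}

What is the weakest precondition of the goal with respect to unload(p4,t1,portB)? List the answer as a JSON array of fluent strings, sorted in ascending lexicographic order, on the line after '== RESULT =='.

Compute (G \ add) ∪ pre:
  G ∩ del = {}  (empty — regression defined)
  G \ add = {pkg_at(p1,whs2), pkg_at(p4,portB), truck_at(t1,portB)} \ {pkg_at(p4,portB)} = {pkg_at(p1,whs2), truck_at(t1,portB)}
  ∪ pre   = {pkg_at(p1,whs2), truck_at(t1,portB)} ∪ {in(p4,t1), truck_at(t1,portB)}
          = {in(p4,t1), pkg_at(p1,whs2), truck_at(t1,portB)}

== RESULT ==
["in(p4,t1)", "pkg_at(p1,whs2)", "truck_at(t1,portB)"]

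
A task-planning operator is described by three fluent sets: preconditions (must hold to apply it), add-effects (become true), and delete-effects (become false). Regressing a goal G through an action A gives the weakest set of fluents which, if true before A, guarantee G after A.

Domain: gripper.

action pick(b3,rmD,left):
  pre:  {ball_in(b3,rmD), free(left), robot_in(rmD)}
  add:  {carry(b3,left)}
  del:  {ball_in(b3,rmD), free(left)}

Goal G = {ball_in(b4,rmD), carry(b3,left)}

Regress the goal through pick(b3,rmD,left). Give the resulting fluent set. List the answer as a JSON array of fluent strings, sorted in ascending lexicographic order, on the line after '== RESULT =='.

Compute (G \ add) ∪ pre:
  G ∩ del = {}  (empty — regression defined)
  G \ add = {ball_in(b4,rmD), carry(b3,left)} \ {carry(b3,left)} = {ball_in(b4,rmD)}
  ∪ pre   = {ball_in(b4,rmD)} ∪ {ball_in(b3,rmD), free(left), robot_in(rmD)}
          = {ball_in(b3,rmD), ball_in(b4,rmD), free(left), robot_in(rmD)}

== RESULT ==
["ball_in(b3,rmD)", "ball_in(b4,rmD)", "free(left)", "robot_in(rmD)"]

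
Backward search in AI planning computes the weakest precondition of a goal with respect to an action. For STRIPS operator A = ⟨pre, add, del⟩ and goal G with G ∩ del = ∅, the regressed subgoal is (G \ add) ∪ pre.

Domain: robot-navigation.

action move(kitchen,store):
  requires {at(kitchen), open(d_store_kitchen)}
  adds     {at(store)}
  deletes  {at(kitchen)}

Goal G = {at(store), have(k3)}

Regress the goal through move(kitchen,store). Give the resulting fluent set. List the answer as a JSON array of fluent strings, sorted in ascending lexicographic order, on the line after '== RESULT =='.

Regress:
  G ∩ del = {}  (empty — regression defined)
  G \ add = {at(store), have(k3)} \ {at(store)} = {have(k3)}
  ∪ pre   = {have(k3)} ∪ {at(kitchen), open(d_store_kitchen)}
          = {at(kitchen), have(k3), open(d_store_kitchen)}

== RESULT ==
["at(kitchen)", "have(k3)", "open(d_store_kitchen)"]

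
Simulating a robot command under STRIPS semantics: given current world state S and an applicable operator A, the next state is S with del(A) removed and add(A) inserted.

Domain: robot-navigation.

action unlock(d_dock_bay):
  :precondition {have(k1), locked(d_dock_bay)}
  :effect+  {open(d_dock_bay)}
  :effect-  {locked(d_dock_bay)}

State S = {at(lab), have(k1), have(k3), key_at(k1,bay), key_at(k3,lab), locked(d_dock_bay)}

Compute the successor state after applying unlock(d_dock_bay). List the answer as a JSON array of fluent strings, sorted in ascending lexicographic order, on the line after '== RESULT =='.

Compute (S \ del) ∪ add:
  pre ⊆ S: {have(k1), locked(d_dock_bay)} ⊆ S  — applicable
  S \ del = {at(lab), have(k1), have(k3), key_at(k1,bay), key_at(k3,lab)}
  ∪ add   = {at(lab), have(k1), have(k3), key_at(k1,bay), key_at(k3,lab), open(d_dock_bay)}

== RESULT ==
["at(lab)", "have(k1)", "have(k3)", "key_at(k1,bay)", "key_at(k3,lab)", "open(d_dock_bay)"]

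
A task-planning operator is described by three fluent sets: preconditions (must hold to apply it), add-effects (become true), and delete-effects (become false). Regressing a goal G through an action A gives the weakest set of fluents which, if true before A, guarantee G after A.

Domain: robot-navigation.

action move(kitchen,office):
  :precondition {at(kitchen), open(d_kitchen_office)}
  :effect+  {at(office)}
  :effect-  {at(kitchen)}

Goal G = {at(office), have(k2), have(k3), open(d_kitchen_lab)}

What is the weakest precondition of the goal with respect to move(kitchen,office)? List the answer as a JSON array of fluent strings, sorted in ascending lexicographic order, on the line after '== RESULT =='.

Regress:
  G ∩ del = {}  (empty — regression defined)
  G \ add = {at(office), have(k2), have(k3), open(d_kitchen_lab)} \ {at(office)} = {have(k2), have(k3), open(d_kitchen_lab)}
  ∪ pre   = {have(k2), have(k3), open(d_kitchen_lab)} ∪ {at(kitchen), open(d_kitchen_office)}
          = {at(kitchen), have(k2), have(k3), open(d_kitchen_lab), open(d_kitchen_office)}

== RESULT ==
["at(kitchen)", "have(k2)", "have(k3)", "open(d_kitchen_lab)", "open(d_kitchen_office)"]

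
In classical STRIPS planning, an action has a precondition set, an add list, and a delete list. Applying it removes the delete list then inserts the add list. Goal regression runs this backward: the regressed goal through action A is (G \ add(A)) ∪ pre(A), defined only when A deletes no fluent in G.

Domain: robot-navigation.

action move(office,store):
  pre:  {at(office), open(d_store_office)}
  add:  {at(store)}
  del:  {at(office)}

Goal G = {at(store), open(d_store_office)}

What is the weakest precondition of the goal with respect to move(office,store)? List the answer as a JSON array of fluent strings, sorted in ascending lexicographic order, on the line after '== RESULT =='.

Regress:
  G ∩ del = {}  (empty — regression defined)
  G \ add = {at(store), open(d_store_office)} \ {at(store)} = {open(d_store_office)}
  ∪ pre   = {open(d_store_office)} ∪ {at(office), open(d_store_office)}
          = {at(office), open(d_store_office)}

== RESULT ==
["at(office)", "open(d_store_office)"]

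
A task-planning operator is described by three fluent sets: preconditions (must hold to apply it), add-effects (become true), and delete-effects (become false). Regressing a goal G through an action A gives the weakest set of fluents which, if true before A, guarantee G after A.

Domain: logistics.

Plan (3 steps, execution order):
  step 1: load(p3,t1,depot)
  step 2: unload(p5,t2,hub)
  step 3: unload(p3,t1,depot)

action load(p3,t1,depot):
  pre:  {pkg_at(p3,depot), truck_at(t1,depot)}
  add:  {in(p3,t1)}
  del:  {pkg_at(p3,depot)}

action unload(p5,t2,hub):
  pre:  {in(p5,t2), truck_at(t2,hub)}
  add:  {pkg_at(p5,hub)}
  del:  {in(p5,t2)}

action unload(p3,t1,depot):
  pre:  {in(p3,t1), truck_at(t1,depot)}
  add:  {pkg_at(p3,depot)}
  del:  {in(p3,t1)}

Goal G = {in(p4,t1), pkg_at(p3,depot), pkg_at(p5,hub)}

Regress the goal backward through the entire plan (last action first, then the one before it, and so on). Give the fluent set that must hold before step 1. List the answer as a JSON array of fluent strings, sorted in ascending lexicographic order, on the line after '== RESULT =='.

Work backward from the goal:
  through step 3 (unload(p3,t1,depot)): drop {pkg_at(p3,depot)}, keep {in(p4,t1), pkg_at(p5,hub)}, require {in(p3,t1), truck_at(t1,depot)}
    → {in(p3,t1), in(p4,t1), pkg_at(p5,hub), truck_at(t1,depot)}
  through step 2 (unload(p5,t2,hub)): drop {pkg_at(p5,hub)}, keep {in(p3,t1), in(p4,t1), truck_at(t1,depot)}, require {in(p5,t2), truck_at(t2,hub)}
    → {in(p3,t1), in(p4,t1), in(p5,t2), truck_at(t1,depot), truck_at(t2,hub)}
  through step 1 (load(p3,t1,depot)): drop {in(p3,t1)}, keep {in(p4,t1), in(p5,t2), truck_at(t1,depot), truck_at(t2,hub)}, require {pkg_at(p3,depot), truck_at(t1,depot)}
    → {in(p4,t1), in(p5,t2), pkg_at(p3,depot), truck_at(t1,depot), truck_at(t2,hub)}

== RESULT ==
["in(p4,t1)", "in(p5,t2)", "pkg_at(p3,depot)", "truck_at(t1,depot)", "truck_at(t2,hub)"]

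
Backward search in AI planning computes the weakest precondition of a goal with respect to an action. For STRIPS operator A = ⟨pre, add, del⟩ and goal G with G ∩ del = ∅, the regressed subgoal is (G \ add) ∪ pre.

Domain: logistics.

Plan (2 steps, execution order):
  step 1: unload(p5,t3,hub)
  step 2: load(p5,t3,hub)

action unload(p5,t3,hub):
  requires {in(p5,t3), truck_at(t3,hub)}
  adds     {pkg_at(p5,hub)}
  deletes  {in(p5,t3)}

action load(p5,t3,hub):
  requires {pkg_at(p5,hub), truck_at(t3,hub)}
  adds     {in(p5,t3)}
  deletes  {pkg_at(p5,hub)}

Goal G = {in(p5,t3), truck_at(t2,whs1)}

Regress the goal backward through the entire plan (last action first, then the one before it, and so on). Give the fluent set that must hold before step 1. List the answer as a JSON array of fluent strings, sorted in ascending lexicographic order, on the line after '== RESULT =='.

Regress step by step:
  through step 2 (load(p5,t3,hub)): drop {in(p5,t3)}, keep {truck_at(t2,whs1)}, require {pkg_at(p5,hub), truck_at(t3,hub)}
    → {pkg_at(p5,hub), truck_at(t2,whs1), truck_at(t3,hub)}
  through step 1 (unload(p5,t3,hub)): drop {pkg_at(p5,hub)}, keep {truck_at(t2,whs1), truck_at(t3,hub)}, require {in(p5,t3), truck_at(t3,hub)}
    → {in(p5,t3), truck_at(t2,whs1), truck_at(t3,hub)}

== RESULT ==
["in(p5,t3)", "truck_at(t2,whs1)", "truck_at(t3,hub)"]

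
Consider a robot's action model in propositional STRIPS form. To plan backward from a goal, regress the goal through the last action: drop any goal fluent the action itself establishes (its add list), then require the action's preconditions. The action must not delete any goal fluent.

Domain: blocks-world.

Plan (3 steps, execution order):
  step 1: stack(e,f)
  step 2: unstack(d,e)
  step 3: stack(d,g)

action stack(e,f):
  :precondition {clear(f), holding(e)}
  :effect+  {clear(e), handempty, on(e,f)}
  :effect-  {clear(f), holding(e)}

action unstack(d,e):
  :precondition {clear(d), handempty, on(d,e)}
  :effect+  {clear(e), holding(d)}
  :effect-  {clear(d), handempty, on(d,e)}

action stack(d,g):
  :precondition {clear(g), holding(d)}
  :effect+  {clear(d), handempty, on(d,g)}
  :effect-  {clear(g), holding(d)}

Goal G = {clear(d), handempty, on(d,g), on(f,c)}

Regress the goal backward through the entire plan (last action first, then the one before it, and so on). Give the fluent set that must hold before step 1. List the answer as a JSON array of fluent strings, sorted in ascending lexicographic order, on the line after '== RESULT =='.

Regress step by step:
  through step 3 (stack(d,g)): drop {clear(d), handempty, on(d,g)}, keep {on(f,c)}, require {clear(g), holding(d)}
    → {clear(g), holding(d), on(f,c)}
  through step 2 (unstack(d,e)): drop {holding(d)}, keep {clear(g), on(f,c)}, require {clear(d), handempty, on(d,e)}
    → {clear(d), clear(g), handempty, on(d,e), on(f,c)}
  through step 1 (stack(e,f)): drop {handempty}, keep {clear(d), clear(g), on(d,e), on(f,c)}, require {clear(f), holding(e)}
    → {clear(d), clear(f), clear(g), holding(e), on(d,e), on(f,c)}

== RESULT ==
["clear(d)", "clear(f)", "clear(g)", "holding(e)", "on(d,e)", "on(f,c)"]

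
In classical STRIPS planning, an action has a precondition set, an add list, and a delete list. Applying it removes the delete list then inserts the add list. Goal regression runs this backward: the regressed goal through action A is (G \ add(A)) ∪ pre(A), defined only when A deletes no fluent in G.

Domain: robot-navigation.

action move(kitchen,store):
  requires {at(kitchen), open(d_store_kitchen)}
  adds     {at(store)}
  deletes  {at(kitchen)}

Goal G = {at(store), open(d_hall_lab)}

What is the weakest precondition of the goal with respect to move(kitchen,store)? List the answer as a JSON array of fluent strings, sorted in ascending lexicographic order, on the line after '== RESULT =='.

Compute (G \ add) ∪ pre:
  G ∩ del = {}  (empty — regression defined)
  G \ add = {at(store), open(d_hall_lab)} \ {at(store)} = {open(d_hall_lab)}
  ∪ pre   = {open(d_hall_lab)} ∪ {at(kitchen), open(d_store_kitchen)}
          = {at(kitchen), open(d_hall_lab), open(d_store_kitchen)}

== RESULT ==
["at(kitchen)", "open(d_hall_lab)", "open(d_store_kitchen)"]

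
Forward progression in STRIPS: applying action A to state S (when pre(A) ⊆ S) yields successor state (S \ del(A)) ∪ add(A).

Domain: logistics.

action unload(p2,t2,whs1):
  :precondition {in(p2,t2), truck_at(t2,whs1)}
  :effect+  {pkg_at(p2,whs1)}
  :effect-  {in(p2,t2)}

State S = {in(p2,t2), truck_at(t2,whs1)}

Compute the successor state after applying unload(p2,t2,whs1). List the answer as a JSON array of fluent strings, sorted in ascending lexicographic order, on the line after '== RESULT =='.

Progress:
  pre ⊆ S: {in(p2,t2), truck_at(t2,whs1)} ⊆ S  — applicable
  S \ del = {truck_at(t2,whs1)}
  ∪ add   = {pkg_at(p2,whs1), truck_at(t2,whs1)}

== RESULT ==
["pkg_at(p2,whs1)", "truck_at(t2,whs1)"]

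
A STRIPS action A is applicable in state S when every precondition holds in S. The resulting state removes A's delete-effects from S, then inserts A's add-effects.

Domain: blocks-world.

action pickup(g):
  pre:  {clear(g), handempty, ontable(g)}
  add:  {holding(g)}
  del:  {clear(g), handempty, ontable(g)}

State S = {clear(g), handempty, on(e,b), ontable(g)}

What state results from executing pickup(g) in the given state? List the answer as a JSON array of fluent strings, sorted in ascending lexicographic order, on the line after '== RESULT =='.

Progress:
  pre ⊆ S: {clear(g), handempty, ontable(g)} ⊆ S  — applicable
  S \ del = {on(e,b)}
  ∪ add   = {holding(g), on(e,b)}

== RESULT ==
["holding(g)", "on(e,b)"]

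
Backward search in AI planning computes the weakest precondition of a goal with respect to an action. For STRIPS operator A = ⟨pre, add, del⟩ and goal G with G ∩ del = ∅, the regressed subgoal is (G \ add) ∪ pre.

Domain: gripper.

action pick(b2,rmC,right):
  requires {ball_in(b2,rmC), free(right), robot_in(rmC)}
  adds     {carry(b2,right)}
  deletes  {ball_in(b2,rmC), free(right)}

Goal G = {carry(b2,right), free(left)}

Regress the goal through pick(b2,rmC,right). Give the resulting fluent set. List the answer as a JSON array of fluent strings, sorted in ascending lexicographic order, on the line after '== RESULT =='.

Regress:
  G ∩ del = {}  (empty — regression defined)
  G \ add = {carry(b2,right), free(left)} \ {carry(b2,right)} = {free(left)}
  ∪ pre   = {free(left)} ∪ {ball_in(b2,rmC), free(right), robot_in(rmC)}
          = {ball_in(b2,rmC), free(left), free(right), robot_in(rmC)}

== RESULT ==
["ball_in(b2,rmC)", "free(left)", "free(right)", "robot_in(rmC)"]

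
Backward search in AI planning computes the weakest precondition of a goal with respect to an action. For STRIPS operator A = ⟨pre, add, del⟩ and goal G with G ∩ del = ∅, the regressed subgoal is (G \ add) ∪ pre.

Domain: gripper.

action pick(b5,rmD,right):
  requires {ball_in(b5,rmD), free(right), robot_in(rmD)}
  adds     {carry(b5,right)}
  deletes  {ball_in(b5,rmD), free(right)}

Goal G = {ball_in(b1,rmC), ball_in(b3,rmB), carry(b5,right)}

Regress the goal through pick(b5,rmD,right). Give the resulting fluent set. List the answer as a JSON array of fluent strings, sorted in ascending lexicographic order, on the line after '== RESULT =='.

Compute (G \ add) ∪ pre:
  G ∩ del = {}  (empty — regression defined)
  G \ add = {ball_in(b1,rmC), ball_in(b3,rmB), carry(b5,right)} \ {carry(b5,right)} = {ball_in(b1,rmC), ball_in(b3,rmB)}
  ∪ pre   = {ball_in(b1,rmC), ball_in(b3,rmB)} ∪ {ball_in(b5,rmD), free(right), robot_in(rmD)}
          = {ball_in(b1,rmC), ball_in(b3,rmB), ball_in(b5,rmD), free(right), robot_in(rmD)}

== RESULT ==
["ball_in(b1,rmC)", "ball_in(b3,rmB)", "ball_in(b5,rmD)", "free(right)", "robot_in(rmD)"]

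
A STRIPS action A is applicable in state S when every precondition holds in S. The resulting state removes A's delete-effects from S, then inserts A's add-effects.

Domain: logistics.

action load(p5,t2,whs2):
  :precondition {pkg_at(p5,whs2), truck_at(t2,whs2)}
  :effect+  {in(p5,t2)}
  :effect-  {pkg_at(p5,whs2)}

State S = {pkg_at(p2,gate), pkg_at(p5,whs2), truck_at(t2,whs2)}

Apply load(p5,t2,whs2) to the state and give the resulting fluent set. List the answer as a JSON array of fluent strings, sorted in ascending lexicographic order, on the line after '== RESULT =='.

Progress:
  pre ⊆ S: {pkg_at(p5,whs2), truck_at(t2,whs2)} ⊆ S  — applicable
  S \ del = {pkg_at(p2,gate), truck_at(t2,whs2)}
  ∪ add   = {in(p5,t2), pkg_at(p2,gate), truck_at(t2,whs2)}

== RESULT ==
["in(p5,t2)", "pkg_at(p2,gate)", "truck_at(t2,whs2)"]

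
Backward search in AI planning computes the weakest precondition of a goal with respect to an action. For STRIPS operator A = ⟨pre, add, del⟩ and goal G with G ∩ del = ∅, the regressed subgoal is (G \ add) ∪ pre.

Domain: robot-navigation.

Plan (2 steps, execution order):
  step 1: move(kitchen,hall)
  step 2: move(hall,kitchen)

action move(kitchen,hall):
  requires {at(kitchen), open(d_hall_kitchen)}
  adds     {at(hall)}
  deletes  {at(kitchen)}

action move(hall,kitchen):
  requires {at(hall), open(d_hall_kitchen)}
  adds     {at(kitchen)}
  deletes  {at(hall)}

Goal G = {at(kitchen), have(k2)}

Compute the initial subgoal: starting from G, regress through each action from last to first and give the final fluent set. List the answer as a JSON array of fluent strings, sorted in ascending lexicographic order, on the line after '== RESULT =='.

Regress step by step:
  through step 2 (move(hall,kitchen)): drop {at(kitchen)}, keep {have(k2)}, require {at(hall), open(d_hall_kitchen)}
    → {at(hall), have(k2), open(d_hall_kitchen)}
  through step 1 (move(kitchen,hall)): drop {at(hall)}, keep {have(k2), open(d_hall_kitchen)}, require {at(kitchen), open(d_hall_kitchen)}
    → {at(kitchen), have(k2), open(d_hall_kitchen)}

== RESULT ==
["at(kitchen)", "have(k2)", "open(d_hall_kitchen)"]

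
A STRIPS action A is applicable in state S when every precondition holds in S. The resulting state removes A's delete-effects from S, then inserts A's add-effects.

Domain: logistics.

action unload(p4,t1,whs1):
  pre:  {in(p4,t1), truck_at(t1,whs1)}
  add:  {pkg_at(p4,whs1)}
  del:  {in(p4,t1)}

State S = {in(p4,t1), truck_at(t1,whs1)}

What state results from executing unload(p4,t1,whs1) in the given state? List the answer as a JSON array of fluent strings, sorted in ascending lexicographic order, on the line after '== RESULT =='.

Progress:
  pre ⊆ S: {in(p4,t1), truck_at(t1,whs1)} ⊆ S  — applicable
  S \ del = {truck_at(t1,whs1)}
  ∪ add   = {pkg_at(p4,whs1), truck_at(t1,whs1)}

== RESULT ==
["pkg_at(p4,whs1)", "truck_at(t1,whs1)"]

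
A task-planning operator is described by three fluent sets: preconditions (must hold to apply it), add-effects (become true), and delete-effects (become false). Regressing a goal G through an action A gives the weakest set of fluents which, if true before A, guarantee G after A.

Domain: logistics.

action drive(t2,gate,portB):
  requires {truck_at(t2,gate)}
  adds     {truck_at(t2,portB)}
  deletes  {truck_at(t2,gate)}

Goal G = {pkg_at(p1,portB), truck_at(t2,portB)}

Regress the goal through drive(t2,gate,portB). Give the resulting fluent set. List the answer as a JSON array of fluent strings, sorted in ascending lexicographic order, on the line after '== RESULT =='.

Regress:
  G ∩ del = {}  (empty — regression defined)
  G \ add = {pkg_at(p1,portB), truck_at(t2,portB)} \ {truck_at(t2,portB)} = {pkg_at(p1,portB)}
  ∪ pre   = {pkg_at(p1,portB)} ∪ {truck_at(t2,gate)}
          = {pkg_at(p1,portB), truck_at(t2,gate)}

== RESULT ==
["pkg_at(p1,portB)", "truck_at(t2,gate)"]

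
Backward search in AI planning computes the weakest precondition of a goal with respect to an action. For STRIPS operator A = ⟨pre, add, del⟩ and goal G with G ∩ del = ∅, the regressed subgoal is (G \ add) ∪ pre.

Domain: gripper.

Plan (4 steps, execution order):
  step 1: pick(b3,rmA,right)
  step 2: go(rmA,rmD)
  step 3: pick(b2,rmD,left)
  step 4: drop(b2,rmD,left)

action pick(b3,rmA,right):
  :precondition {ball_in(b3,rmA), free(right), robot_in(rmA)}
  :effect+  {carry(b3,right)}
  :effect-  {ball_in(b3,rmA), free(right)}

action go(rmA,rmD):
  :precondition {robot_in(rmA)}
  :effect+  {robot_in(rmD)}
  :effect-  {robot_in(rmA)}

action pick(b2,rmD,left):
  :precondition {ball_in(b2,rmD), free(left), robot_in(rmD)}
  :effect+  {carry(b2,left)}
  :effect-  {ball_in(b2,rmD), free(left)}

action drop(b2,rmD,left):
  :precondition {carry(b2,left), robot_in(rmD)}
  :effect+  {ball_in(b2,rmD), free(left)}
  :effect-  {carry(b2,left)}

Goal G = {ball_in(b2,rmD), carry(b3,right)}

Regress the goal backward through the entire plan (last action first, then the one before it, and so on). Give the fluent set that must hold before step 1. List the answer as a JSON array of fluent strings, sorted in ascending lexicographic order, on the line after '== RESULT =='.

Regress step by step:
  through step 4 (drop(b2,rmD,left)): drop {ball_in(b2,rmD)}, keep {carry(b3,right)}, require {carry(b2,left), robot_in(rmD)}
    → {carry(b2,left), carry(b3,right), robot_in(rmD)}
  through step 3 (pick(b2,rmD,left)): drop {carry(b2,left)}, keep {carry(b3,right), robot_in(rmD)}, require {ball_in(b2,rmD), free(left), robot_in(rmD)}
    → {ball_in(b2,rmD), carry(b3,right), free(left), robot_in(rmD)}
  through step 2 (go(rmA,rmD)): drop {robot_in(rmD)}, keep {ball_in(b2,rmD), carry(b3,right), free(left)}, require {robot_in(rmA)}
    → {ball_in(b2,rmD), carry(b3,right), free(left), robot_in(rmA)}
  through step 1 (pick(b3,rmA,right)): drop {carry(b3,right)}, keep {ball_in(b2,rmD), free(left), robot_in(rmA)}, require {ball_in(b3,rmA), free(right), robot_in(rmA)}
    → {ball_in(b2,rmD), ball_in(b3,rmA), free(left), free(right), robot_in(rmA)}

== RESULT ==
["ball_in(b2,rmD)", "ball_in(b3,rmA)", "free(left)", "free(right)", "robot_in(rmA)"]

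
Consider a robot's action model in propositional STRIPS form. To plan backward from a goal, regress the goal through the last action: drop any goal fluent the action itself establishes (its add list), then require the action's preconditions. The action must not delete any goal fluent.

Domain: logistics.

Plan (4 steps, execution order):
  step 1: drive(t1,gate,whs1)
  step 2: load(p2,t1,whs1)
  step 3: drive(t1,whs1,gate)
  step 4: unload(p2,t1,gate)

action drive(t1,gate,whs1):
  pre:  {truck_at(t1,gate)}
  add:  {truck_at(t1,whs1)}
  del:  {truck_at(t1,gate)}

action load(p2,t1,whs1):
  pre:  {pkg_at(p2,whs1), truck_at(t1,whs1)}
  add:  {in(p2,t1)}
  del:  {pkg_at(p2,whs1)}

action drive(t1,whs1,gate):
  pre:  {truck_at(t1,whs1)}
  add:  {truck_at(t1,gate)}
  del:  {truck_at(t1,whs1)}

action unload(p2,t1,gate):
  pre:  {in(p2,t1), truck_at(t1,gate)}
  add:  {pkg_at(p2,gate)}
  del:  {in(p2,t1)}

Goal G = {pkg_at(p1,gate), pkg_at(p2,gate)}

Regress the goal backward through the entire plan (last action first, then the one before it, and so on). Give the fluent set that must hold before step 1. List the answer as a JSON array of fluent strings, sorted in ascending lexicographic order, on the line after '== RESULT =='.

Regress step by step:
  through step 4 (unload(p2,t1,gate)): drop {pkg_at(p2,gate)}, keep {pkg_at(p1,gate)}, require {in(p2,t1), truck_at(t1,gate)}
    → {in(p2,t1), pkg_at(p1,gate), truck_at(t1,gate)}
  through step 3 (drive(t1,whs1,gate)): drop {truck_at(t1,gate)}, keep {in(p2,t1), pkg_at(p1,gate)}, require {truck_at(t1,whs1)}
    → {in(p2,t1), pkg_at(p1,gate), truck_at(t1,whs1)}
  through step 2 (load(p2,t1,whs1)): drop {in(p2,t1)}, keep {pkg_at(p1,gate), truck_at(t1,whs1)}, require {pkg_at(p2,whs1), truck_at(t1,whs1)}
    → {pkg_at(p1,gate), pkg_at(p2,whs1), truck_at(t1,whs1)}
  through step 1 (drive(t1,gate,whs1)): drop {truck_at(t1,whs1)}, keep {pkg_at(p1,gate), pkg_at(p2,whs1)}, require {truck_at(t1,gate)}
    → {pkg_at(p1,gate), pkg_at(p2,whs1), truck_at(t1,gate)}

== RESULT ==
["pkg_at(p1,gate)", "pkg_at(p2,whs1)", "truck_at(t1,gate)"]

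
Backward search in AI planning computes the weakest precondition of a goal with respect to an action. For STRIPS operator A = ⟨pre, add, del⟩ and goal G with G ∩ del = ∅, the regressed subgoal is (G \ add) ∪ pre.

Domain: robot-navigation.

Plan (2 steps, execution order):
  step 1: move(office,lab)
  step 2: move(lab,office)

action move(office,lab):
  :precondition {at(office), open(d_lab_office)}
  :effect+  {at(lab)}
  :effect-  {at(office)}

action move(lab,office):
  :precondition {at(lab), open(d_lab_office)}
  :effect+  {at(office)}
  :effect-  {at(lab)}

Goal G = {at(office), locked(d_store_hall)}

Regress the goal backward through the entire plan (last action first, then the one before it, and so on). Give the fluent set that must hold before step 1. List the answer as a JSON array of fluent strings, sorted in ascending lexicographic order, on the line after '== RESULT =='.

Work backward from the goal:
  through step 2 (move(lab,office)): drop {at(office)}, keep {locked(d_store_hall)}, require {at(lab), open(d_lab_office)}
    → {at(lab), locked(d_store_hall), open(d_lab_office)}
  through step 1 (move(office,lab)): drop {at(lab)}, keep {locked(d_store_hall), open(d_lab_office)}, require {at(office), open(d_lab_office)}
    → {at(office), locked(d_store_hall), open(d_lab_office)}

== RESULT ==
["at(office)", "locked(d_store_hall)", "open(d_lab_office)"]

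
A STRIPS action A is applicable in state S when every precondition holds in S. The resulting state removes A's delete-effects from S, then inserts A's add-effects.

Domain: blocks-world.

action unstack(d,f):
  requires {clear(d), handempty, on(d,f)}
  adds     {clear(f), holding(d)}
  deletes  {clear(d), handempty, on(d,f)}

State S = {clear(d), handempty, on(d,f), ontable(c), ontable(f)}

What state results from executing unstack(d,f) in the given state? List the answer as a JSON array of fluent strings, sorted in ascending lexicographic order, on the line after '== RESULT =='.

Compute (S \ del) ∪ add:
  pre ⊆ S: {clear(d), handempty, on(d,f)} ⊆ S  — applicable
  S \ del = {ontable(c), ontable(f)}
  ∪ add   = {clear(f), holding(d), ontable(c), ontable(f)}

== RESULT ==
["clear(f)", "holding(d)", "ontable(c)", "ontable(f)"]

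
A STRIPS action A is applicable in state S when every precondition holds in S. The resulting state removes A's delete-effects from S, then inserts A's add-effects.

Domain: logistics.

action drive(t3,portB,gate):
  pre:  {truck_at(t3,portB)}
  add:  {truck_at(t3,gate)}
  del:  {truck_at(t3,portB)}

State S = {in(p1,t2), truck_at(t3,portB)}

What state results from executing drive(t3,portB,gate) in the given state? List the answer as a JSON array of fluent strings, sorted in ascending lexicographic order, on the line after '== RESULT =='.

Compute (S \ del) ∪ add:
  pre ⊆ S: {truck_at(t3,portB)} ⊆ S  — applicable
  S \ del = {in(p1,t2)}
  ∪ add   = {in(p1,t2), truck_at(t3,gate)}

== RESULT ==
["in(p1,t2)", "truck_at(t3,gate)"]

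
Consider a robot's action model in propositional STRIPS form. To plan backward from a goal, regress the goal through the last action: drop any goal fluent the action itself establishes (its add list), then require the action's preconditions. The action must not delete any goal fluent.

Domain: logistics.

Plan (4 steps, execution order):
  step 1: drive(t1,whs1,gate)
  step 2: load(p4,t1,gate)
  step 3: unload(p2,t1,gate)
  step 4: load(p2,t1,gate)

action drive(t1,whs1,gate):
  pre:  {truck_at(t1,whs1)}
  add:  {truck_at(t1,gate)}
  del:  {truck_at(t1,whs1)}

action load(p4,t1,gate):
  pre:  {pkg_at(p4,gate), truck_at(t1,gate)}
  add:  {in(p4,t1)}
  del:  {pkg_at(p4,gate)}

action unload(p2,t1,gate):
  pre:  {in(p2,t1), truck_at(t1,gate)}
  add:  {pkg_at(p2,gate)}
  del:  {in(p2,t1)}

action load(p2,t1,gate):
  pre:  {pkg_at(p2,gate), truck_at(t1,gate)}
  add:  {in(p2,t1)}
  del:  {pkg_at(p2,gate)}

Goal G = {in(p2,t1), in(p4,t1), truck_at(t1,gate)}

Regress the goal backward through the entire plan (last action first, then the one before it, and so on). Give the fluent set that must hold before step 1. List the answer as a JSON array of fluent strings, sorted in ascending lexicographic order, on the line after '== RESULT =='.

Work backward from the goal:
  through step 4 (load(p2,t1,gate)): drop {in(p2,t1)}, keep {in(p4,t1), truck_at(t1,gate)}, require {pkg_at(p2,gate), truck_at(t1,gate)}
    → {in(p4,t1), pkg_at(p2,gate), truck_at(t1,gate)}
  through step 3 (unload(p2,t1,gate)): drop {pkg_at(p2,gate)}, keep {in(p4,t1), truck_at(t1,gate)}, require {in(p2,t1), truck_at(t1,gate)}
    → {in(p2,t1), in(p4,t1), truck_at(t1,gate)}
  through step 2 (load(p4,t1,gate)): drop {in(p4,t1)}, keep {in(p2,t1), truck_at(t1,gate)}, require {pkg_at(p4,gate), truck_at(t1,gate)}
    → {in(p2,t1), pkg_at(p4,gate), truck_at(t1,gate)}
  through step 1 (drive(t1,whs1,gate)): drop {truck_at(t1,gate)}, keep {in(p2,t1), pkg_at(p4,gate)}, require {truck_at(t1,whs1)}
    → {in(p2,t1), pkg_at(p4,gate), truck_at(t1,whs1)}

== RESULT ==
["in(p2,t1)", "pkg_at(p4,gate)", "truck_at(t1,whs1)"]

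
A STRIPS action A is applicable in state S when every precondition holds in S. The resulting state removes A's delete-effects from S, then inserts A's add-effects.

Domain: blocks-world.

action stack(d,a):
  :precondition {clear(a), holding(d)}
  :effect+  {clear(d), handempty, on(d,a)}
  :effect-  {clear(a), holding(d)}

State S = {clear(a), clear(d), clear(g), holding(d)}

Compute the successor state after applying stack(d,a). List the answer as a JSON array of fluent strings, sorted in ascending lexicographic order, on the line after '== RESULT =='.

Compute (S \ del) ∪ add:
  pre ⊆ S: {clear(a), holding(d)} ⊆ S  — applicable
  S \ del = {clear(d), clear(g)}
  ∪ add   = {clear(d), clear(g), handempty, on(d,a)}

== RESULT ==
["clear(d)", "clear(g)", "handempty", "on(d,a)"]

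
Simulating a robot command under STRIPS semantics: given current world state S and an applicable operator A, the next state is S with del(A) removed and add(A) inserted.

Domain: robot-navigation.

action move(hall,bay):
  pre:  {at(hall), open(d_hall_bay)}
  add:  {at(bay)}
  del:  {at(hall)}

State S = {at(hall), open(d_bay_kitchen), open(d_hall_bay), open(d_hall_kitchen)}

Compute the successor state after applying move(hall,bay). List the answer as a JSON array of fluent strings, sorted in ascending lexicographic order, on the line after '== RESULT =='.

Progress:
  pre ⊆ S: {at(hall), open(d_hall_bay)} ⊆ S  — applicable
  S \ del = {open(d_bay_kitchen), open(d_hall_bay), open(d_hall_kitchen)}
  ∪ add   = {at(bay), open(d_bay_kitchen), open(d_hall_bay), open(d_hall_kitchen)}

== RESULT ==
["at(bay)", "open(d_bay_kitchen)", "open(d_hall_bay)", "open(d_hall_kitchen)"]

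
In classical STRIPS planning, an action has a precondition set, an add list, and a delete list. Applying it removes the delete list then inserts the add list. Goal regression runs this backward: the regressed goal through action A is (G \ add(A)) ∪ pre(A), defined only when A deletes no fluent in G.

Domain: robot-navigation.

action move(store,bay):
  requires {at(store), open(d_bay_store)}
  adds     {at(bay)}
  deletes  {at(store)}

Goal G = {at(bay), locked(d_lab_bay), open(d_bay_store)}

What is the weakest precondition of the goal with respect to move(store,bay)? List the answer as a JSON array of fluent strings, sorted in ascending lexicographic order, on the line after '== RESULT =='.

Compute (G \ add) ∪ pre:
  G ∩ del = {}  (empty — regression defined)
  G \ add = {at(bay), locked(d_lab_bay), open(d_bay_store)} \ {at(bay)} = {locked(d_lab_bay), open(d_bay_store)}
  ∪ pre   = {locked(d_lab_bay), open(d_bay_store)} ∪ {at(store), open(d_bay_store)}
          = {at(store), locked(d_lab_bay), open(d_bay_store)}

== RESULT ==
["at(store)", "locked(d_lab_bay)", "open(d_bay_store)"]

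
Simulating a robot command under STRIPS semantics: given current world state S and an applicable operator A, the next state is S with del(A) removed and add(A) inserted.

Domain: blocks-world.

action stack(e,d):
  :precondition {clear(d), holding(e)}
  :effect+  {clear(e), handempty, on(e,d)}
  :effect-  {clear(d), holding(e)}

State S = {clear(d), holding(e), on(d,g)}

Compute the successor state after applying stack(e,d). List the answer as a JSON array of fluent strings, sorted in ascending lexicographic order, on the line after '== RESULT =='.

Progress:
  pre ⊆ S: {clear(d), holding(e)} ⊆ S  — applicable
  S \ del = {on(d,g)}
  ∪ add   = {clear(e), handempty, on(d,g), on(e,d)}

== RESULT ==
["clear(e)", "handempty", "on(d,g)", "on(e,d)"]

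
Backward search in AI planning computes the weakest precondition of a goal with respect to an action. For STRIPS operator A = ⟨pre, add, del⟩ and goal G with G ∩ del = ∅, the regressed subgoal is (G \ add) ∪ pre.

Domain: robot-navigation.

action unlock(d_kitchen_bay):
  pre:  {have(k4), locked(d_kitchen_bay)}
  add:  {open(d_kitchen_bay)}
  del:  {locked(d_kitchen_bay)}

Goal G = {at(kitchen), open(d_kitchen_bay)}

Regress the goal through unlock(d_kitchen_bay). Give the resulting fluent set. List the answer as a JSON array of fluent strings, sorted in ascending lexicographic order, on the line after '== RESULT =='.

Regress:
  G ∩ del = {}  (empty — regression defined)
  G \ add = {at(kitchen), open(d_kitchen_bay)} \ {open(d_kitchen_bay)} = {at(kitchen)}
  ∪ pre   = {at(kitchen)} ∪ {have(k4), locked(d_kitchen_bay)}
          = {at(kitchen), have(k4), locked(d_kitchen_bay)}

== RESULT ==
["at(kitchen)", "have(k4)", "locked(d_kitchen_bay)"]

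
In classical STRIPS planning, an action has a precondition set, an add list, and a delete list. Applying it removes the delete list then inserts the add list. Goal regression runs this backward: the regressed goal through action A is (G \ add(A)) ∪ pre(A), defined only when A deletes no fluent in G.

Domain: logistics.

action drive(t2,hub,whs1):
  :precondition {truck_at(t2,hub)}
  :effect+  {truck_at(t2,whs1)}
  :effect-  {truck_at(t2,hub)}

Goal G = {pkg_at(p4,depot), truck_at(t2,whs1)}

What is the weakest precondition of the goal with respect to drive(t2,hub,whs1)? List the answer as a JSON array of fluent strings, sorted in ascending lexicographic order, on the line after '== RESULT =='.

Compute (G \ add) ∪ pre:
  G ∩ del = {}  (empty — regression defined)
  G \ add = {pkg_at(p4,depot), truck_at(t2,whs1)} \ {truck_at(t2,whs1)} = {pkg_at(p4,depot)}
  ∪ pre   = {pkg_at(p4,depot)} ∪ {truck_at(t2,hub)}
          = {pkg_at(p4,depot), truck_at(t2,hub)}

== RESULT ==
["pkg_at(p4,depot)", "truck_at(t2,hub)"]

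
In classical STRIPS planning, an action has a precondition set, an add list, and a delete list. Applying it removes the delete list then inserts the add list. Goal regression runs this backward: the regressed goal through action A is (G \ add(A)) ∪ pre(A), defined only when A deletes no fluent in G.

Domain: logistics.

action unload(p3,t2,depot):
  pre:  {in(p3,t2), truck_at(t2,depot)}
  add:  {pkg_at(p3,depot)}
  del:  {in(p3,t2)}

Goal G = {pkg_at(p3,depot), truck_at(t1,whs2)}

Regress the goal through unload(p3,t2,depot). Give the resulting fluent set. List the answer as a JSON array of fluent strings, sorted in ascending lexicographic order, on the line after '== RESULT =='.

Regress:
  G ∩ del = {}  (empty — regression defined)
  G \ add = {pkg_at(p3,depot), truck_at(t1,whs2)} \ {pkg_at(p3,depot)} = {truck_at(t1,whs2)}
  ∪ pre   = {truck_at(t1,whs2)} ∪ {in(p3,t2), truck_at(t2,depot)}
          = {in(p3,t2), truck_at(t1,whs2), truck_at(t2,depot)}

== RESULT ==
["in(p3,t2)", "truck_at(t1,whs2)", "truck_at(t2,depot)"]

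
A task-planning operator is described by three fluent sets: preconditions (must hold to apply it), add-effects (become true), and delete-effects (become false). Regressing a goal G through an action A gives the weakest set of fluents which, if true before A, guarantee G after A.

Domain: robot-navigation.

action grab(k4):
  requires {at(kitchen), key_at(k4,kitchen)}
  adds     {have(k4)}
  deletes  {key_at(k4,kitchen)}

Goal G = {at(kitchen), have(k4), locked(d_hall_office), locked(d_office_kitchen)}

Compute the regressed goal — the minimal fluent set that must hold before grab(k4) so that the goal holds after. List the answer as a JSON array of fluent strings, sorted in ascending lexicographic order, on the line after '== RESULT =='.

Regress:
  G ∩ del = {}  (empty — regression defined)
  G \ add = {at(kitchen), have(k4), locked(d_hall_office), locked(d_office_kitchen)} \ {have(k4)} = {at(kitchen), locked(d_hall_office), locked(d_office_kitchen)}
  ∪ pre   = {at(kitchen), locked(d_hall_office), locked(d_office_kitchen)} ∪ {at(kitchen), key_at(k4,kitchen)}
          = {at(kitchen), key_at(k4,kitchen), locked(d_hall_office), locked(d_office_kitchen)}

== RESULT ==
["at(kitchen)", "key_at(k4,kitchen)", "locked(d_hall_office)", "locked(d_office_kitchen)"]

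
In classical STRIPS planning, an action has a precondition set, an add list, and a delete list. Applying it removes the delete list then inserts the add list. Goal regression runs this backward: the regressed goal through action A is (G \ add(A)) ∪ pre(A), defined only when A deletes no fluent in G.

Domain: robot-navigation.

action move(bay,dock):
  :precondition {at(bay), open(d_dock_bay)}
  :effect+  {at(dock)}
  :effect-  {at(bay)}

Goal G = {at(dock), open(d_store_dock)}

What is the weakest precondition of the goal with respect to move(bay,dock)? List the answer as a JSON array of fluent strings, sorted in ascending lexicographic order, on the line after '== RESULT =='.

Compute (G \ add) ∪ pre:
  G ∩ del = {}  (empty — regression defined)
  G \ add = {at(dock), open(d_store_dock)} \ {at(dock)} = {open(d_store_dock)}
  ∪ pre   = {open(d_store_dock)} ∪ {at(bay), open(d_dock_bay)}
          = {at(bay), open(d_dock_bay), open(d_store_dock)}

== RESULT ==
["at(bay)", "open(d_dock_bay)", "open(d_store_dock)"]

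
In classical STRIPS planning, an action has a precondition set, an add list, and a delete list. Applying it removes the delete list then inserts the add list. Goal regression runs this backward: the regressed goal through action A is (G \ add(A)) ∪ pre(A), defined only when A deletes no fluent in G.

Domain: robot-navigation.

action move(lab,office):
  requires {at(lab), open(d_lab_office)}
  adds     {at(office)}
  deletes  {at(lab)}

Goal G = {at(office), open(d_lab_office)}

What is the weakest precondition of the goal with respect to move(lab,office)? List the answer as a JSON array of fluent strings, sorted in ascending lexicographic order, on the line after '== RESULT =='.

Compute (G \ add) ∪ pre:
  G ∩ del = {}  (empty — regression defined)
  G \ add = {at(office), open(d_lab_office)} \ {at(office)} = {open(d_lab_office)}
  ∪ pre   = {open(d_lab_office)} ∪ {at(lab), open(d_lab_office)}
          = {at(lab), open(d_lab_office)}

== RESULT ==
["at(lab)", "open(d_lab_office)"]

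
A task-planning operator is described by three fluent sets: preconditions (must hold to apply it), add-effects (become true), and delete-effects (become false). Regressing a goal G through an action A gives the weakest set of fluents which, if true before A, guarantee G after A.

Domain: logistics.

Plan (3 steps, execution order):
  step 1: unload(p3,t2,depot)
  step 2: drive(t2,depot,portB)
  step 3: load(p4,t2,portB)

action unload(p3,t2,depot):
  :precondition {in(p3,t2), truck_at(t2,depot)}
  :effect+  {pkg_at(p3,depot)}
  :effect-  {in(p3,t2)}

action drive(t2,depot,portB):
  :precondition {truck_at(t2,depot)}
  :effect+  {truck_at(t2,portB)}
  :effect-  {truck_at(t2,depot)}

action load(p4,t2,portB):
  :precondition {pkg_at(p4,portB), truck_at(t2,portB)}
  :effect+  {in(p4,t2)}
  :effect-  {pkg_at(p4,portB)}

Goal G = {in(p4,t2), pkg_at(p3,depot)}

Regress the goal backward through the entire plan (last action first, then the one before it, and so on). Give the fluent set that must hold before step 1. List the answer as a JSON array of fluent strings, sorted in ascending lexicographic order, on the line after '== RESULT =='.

Work backward from the goal:
  through step 3 (load(p4,t2,portB)): drop {in(p4,t2)}, keep {pkg_at(p3,depot)}, require {pkg_at(p4,portB), truck_at(t2,portB)}
    → {pkg_at(p3,depot), pkg_at(p4,portB), truck_at(t2,portB)}
  through step 2 (drive(t2,depot,portB)): drop {truck_at(t2,portB)}, keep {pkg_at(p3,depot), pkg_at(p4,portB)}, require {truck_at(t2,depot)}
    → {pkg_at(p3,depot), pkg_at(p4,portB), truck_at(t2,depot)}
  through step 1 (unload(p3,t2,depot)): drop {pkg_at(p3,depot)}, keep {pkg_at(p4,portB), truck_at(t2,depot)}, require {in(p3,t2), truck_at(t2,depot)}
    → {in(p3,t2), pkg_at(p4,portB), truck_at(t2,depot)}

== RESULT ==
["in(p3,t2)", "pkg_at(p4,portB)", "truck_at(t2,depot)"]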